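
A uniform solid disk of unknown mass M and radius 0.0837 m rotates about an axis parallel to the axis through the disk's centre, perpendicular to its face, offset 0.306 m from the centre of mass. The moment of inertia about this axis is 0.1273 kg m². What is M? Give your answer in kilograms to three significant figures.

1.31

I = I_cm + Md² = (1/2)MR² + Md² = M·[0.5·(0.0837)² + (0.306)²] = M·0.097139.
So M = 0.1273 / 0.097139 = 1.3105 kg.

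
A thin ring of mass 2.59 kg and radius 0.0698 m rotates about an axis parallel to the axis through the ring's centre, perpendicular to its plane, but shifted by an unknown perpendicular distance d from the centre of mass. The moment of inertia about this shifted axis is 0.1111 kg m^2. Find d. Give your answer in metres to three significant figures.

About the centre-of-mass axis, I_cm = MR² = (2.59)(0.0698)² = 0.012619 kg m^2.
Parallel axis theorem: I = I_cm + Md², so Md² = 0.1111 − 0.012619 = 0.098481 kg m^2.
d = √(0.098481 / 2.59) = 0.195 m.

0.195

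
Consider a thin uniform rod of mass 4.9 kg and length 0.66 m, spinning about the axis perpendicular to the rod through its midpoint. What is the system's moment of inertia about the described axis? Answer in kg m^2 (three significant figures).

0.178

I_cm = (1/12)ML² = (1/12)(4.9)(0.66)² = 0.17787 kg m^2; axis through the centre, so I = 0.17787 kg m^2.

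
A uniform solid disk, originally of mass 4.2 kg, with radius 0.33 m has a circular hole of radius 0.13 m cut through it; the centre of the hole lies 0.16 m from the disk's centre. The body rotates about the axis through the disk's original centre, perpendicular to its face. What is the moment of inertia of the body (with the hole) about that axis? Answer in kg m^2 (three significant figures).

0.206

Unpierced body about its centre: I₀ = (1/2)MR² = (1/2)(4.2)(0.33)² = 0.22869 kg m^2.
The removed disk has mass m = M·(r/R)² = (4.2)(0.13/0.33)² = 0.65179 kg (same uniform areal density).
Its moment of inertia about the rotation axis (parallel-axis theorem): I_hole = (1/2)mr² + md² = (1/2)(0.65179)(0.13)² + (0.65179)(0.16)² = 0.022193 kg m^2.
Treating the hole as negative mass, I = I₀ − I_hole = 0.22869 − 0.022193 = 0.2065 kg m^2.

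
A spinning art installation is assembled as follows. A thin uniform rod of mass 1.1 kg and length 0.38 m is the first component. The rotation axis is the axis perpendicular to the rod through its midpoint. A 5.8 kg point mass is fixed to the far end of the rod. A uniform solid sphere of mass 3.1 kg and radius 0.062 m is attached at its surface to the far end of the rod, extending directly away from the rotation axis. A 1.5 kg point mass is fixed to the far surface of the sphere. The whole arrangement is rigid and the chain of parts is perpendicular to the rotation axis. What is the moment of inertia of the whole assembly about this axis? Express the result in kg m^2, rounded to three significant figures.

0.572

Thin rod: I_cm = (1/12)ML² = (1/12)(1.1)(0.38)² = 0.013237 kg m^2; axis through the centre, so I = 0.013237 kg m^2.
Point mass: I_cm = 0; centre at d = 0.19 m, so I = I_cm + Md² gives I = 0 + (5.8)(0.19)² = 0.20938 kg m^2.
Solid sphere: I_cm = (2/5)MR² = (2/5)(3.1)(0.062)² = 0.0047666 kg m^2; centre at d = 0.19 + 0.062 = 0.252 m, so I = I_cm + Md² gives I = 0.0047666 + (3.1)(0.252)² = 0.20163 kg m^2.
Point mass: I_cm = 0; centre at d = 0.19 + 0.062 + 0.062 = 0.314 m, so I = I_cm + Md² gives I = 0 + (1.5)(0.314)² = 0.14789 kg m^2.
Total I = 0.013237 + 0.20938 + 0.20163 + 0.14789 = 0.57214 kg m^2.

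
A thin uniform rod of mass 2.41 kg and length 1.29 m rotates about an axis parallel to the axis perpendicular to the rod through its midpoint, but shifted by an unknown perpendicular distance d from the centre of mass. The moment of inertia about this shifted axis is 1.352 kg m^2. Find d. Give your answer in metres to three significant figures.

About the centre-of-mass axis, I_cm = (1/12)ML² = (1/12)(2.41)(1.29)² = 0.33421 kg m^2.
Parallel axis theorem: I = I_cm + Md², so Md² = 1.352 − 0.33421 = 1.0178 kg m^2.
d = √(1.0178 / 2.41) = 0.64986 m.

0.650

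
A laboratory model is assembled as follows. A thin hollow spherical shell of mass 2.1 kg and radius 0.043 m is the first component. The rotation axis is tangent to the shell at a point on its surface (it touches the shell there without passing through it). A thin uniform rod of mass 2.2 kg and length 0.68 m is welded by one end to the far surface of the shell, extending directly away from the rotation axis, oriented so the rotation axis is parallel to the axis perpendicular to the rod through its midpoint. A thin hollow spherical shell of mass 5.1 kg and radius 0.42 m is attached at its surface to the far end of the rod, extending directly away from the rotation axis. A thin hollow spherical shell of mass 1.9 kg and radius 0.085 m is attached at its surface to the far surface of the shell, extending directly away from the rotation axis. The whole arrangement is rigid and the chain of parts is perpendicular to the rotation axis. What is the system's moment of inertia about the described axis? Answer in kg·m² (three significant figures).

13.7

Spherical shell: I_cm = (2/3)MR² = (2/3)(2.1)(0.043)² = 0.0025886 kg·m²; centre at d = 0.043 m, so the parallel axis theorem gives I = 0.0025886 + (2.1)(0.043)² = 0.0064715 kg·m².
Thin rod: I_cm = (1/12)ML² = (1/12)(2.2)(0.68)² = 0.084773 kg·m²; centre at d = 0.043 + 0.043 + 0.34 = 0.426 m, so the parallel axis theorem gives I = 0.084773 + (2.2)(0.426)² = 0.48402 kg·m².
Spherical shell: I_cm = (2/3)MR² = (2/3)(5.1)(0.42)² = 0.59976 kg·m²; centre at d = 0.043 + 0.043 + 0.34 + 0.34 + 0.42 = 1.186 m, so the parallel axis theorem gives I = 0.59976 + (5.1)(1.186)² = 7.7734 kg·m².
Spherical shell: I_cm = (2/3)MR² = (2/3)(1.9)(0.085)² = 0.0091517 kg·m²; centre at d = 0.043 + 0.043 + 0.34 + 0.34 + 0.42 + 0.42 + 0.085 = 1.691 m, so the parallel axis theorem gives I = 0.0091517 + (1.9)(1.691)² = 5.4422 kg·m².
Total I = 0.0064715 + 0.48402 + 7.7734 + 5.4422 = 13.706 kg·m².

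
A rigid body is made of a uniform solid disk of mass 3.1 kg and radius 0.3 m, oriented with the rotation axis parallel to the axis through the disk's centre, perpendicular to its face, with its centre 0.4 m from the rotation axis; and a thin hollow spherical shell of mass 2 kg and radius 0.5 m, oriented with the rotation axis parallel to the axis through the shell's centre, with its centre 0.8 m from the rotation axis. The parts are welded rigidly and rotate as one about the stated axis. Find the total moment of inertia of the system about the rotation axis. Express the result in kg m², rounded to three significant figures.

2.25

Solid disk: I_cm = (1/2)MR² = (1/2)(3.1)(0.3)² = 0.1395 kg m²; centre at d = 0.4 m, so the parallel axis theorem gives I = 0.1395 + (3.1)(0.4)² = 0.6355 kg m².
Spherical shell: I_cm = (2/3)MR² = (2/3)(2)(0.5)² = 0.33333 kg m²; centre at d = 0.8 m, so the parallel axis theorem gives I = 0.33333 + (2)(0.8)² = 1.6133 kg m².
Total I = 0.6355 + 1.6133 = 2.2488 kg m².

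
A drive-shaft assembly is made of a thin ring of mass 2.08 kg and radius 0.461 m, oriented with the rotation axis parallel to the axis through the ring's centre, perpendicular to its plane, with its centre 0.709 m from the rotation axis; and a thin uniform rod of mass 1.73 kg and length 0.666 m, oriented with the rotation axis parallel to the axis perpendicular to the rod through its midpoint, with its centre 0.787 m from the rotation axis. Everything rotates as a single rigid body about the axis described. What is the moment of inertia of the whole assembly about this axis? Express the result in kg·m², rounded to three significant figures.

Thin ring: I_cm = MR² = (2.08)(0.461)² = 0.44204 kg·m²; centre at d = 0.709 m, so the parallel axis theorem gives I = 0.44204 + (2.08)(0.709)² = 1.4876 kg·m².
Thin rod: I_cm = (1/12)ML² = (1/12)(1.73)(0.666)² = 0.063946 kg·m²; centre at d = 0.787 m, so the parallel axis theorem gives I = 0.063946 + (1.73)(0.787)² = 1.1355 kg·m².
Total I = 1.4876 + 1.1355 = 2.6231 kg·m².

2.62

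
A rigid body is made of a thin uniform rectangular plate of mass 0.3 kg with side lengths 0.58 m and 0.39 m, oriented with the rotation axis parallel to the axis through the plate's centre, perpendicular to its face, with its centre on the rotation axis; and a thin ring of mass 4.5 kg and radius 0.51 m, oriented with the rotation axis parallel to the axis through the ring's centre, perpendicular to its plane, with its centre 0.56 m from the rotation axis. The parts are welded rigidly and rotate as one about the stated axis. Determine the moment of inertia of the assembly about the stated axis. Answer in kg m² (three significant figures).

Rectangular plate: I_cm = (1/12)M(a²+b²) = (1/12)(0.3)[(0.58)² + (0.39)²] = 0.012212 kg m²; axis through the centre, so I = 0.012212 kg m².
Thin ring: I_cm = MR² = (4.5)(0.51)² = 1.1704 kg m²; centre at d = 0.56 m, so the parallel axis theorem gives I = 1.1704 + (4.5)(0.56)² = 2.5817 kg m².
Total I = 0.012212 + 2.5817 = 2.5939 kg m².

2.59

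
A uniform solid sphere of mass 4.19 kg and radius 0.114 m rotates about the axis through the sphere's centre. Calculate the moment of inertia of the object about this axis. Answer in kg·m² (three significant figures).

0.0218

I_cm = (2/5)MR² = (2/5)(4.19)(0.114)² = 0.021781 kg·m²; axis through the centre, so I = 0.021781 kg·m².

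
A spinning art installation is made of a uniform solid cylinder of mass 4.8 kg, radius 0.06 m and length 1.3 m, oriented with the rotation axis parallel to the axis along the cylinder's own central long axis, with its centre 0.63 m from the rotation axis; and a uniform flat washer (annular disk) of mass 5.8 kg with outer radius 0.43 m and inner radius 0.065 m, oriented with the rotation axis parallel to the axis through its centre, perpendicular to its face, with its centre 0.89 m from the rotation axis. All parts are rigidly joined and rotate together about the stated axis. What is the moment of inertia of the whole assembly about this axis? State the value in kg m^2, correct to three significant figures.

7.06

Solid cylinder: I_cm = (1/2)MR² = (1/2)(4.8)(0.06)² = 0.00864 kg m^2; centre at d = 0.63 m, so the parallel axis theorem gives I = 0.00864 + (4.8)(0.63)² = 1.9138 kg m^2.
Annular disk: I_cm = (1/2)M(R²+r²) = (1/2)(5.8)[(0.43)² + (0.065)²] = 0.54846 kg m^2; centre at d = 0.89 m, so the parallel axis theorem gives I = 0.54846 + (5.8)(0.89)² = 5.1426 kg m^2.
Total I = 1.9138 + 5.1426 = 7.0564 kg m^2.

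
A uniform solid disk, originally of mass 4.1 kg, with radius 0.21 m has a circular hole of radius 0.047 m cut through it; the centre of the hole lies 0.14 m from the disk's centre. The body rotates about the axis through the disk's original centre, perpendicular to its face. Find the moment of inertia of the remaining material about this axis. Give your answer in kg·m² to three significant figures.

Unpierced body about its centre: I₀ = (1/2)MR² = (1/2)(4.1)(0.21)² = 0.090405 kg·m².
The removed disk has mass m = M·(r/R)² = (4.1)(0.047/0.21)² = 0.20537 kg (same uniform areal density).
Its moment of inertia about the rotation axis (parallel-axis theorem): I_hole = (1/2)mr² + md² = (1/2)(0.20537)(0.047)² + (0.20537)(0.14)² = 0.0042521 kg·m².
Treating the hole as negative mass, I = I₀ − I_hole = 0.090405 − 0.0042521 = 0.086153 kg·m².

0.0862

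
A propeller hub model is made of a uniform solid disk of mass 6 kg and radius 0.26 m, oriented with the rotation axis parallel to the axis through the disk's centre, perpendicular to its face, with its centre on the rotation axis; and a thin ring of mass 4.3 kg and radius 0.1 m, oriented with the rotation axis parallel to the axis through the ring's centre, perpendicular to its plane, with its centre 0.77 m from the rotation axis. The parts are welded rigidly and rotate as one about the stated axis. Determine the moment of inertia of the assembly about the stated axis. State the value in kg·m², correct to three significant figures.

Solid disk: I_cm = (1/2)MR² = (1/2)(6)(0.26)² = 0.2028 kg·m²; axis through the centre, so I = 0.2028 kg·m².
Thin ring: I_cm = MR² = (4.3)(0.1)² = 0.043 kg·m²; centre at d = 0.77 m, so the parallel axis theorem gives I = 0.043 + (4.3)(0.77)² = 2.5925 kg·m².
Total I = 0.2028 + 2.5925 = 2.7953 kg·m².

2.80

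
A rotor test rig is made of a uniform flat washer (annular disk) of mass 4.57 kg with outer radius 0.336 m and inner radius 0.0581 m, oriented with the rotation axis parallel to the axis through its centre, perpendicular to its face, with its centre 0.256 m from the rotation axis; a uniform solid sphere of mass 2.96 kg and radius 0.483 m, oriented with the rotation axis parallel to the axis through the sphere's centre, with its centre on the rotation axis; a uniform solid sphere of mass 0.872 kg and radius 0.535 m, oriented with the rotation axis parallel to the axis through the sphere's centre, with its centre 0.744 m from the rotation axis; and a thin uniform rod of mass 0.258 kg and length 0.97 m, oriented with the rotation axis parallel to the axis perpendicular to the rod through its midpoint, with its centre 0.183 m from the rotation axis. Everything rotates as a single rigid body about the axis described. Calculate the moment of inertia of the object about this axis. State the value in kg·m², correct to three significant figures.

Annular disk: I_cm = (1/2)M(R²+r²) = (1/2)(4.57)[(0.336)² + (0.0581)²] = 0.26568 kg·m²; centre at d = 0.256 m, so the parallel axis theorem gives I = 0.26568 + (4.57)(0.256)² = 0.56518 kg·m².
Solid sphere: I_cm = (2/5)MR² = (2/5)(2.96)(0.483)² = 0.27621 kg·m²; axis through the centre, so I = 0.27621 kg·m².
Solid sphere: I_cm = (2/5)MR² = (2/5)(0.872)(0.535)² = 0.099835 kg·m²; centre at d = 0.744 m, so the parallel axis theorem gives I = 0.099835 + (0.872)(0.744)² = 0.58252 kg·m².
Thin rod: I_cm = (1/12)ML² = (1/12)(0.258)(0.97)² = 0.020229 kg·m²; centre at d = 0.183 m, so the parallel axis theorem gives I = 0.020229 + (0.258)(0.183)² = 0.02887 kg·m².
Total I = 0.56518 + 0.27621 + 0.58252 + 0.02887 = 1.4528 kg·m².

1.45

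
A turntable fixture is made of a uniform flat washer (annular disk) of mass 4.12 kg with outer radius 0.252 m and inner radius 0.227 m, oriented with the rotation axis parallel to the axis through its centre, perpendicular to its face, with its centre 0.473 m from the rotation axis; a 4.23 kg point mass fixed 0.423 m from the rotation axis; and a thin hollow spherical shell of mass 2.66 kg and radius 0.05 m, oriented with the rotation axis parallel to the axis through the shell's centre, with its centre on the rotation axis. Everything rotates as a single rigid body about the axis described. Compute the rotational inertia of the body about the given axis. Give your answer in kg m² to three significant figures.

Annular disk: I_cm = (1/2)M(R²+r²) = (1/2)(4.12)[(0.252)² + (0.227)²] = 0.23697 kg m²; centre at d = 0.473 m, so I = I_cm + Md² gives I = 0.23697 + (4.12)(0.473)² = 1.1587 kg m².
Point mass: I_cm = 0; centre at d = 0.423 m, so I = I_cm + Md² gives I = 0 + (4.23)(0.423)² = 0.75687 kg m².
Spherical shell: I_cm = (2/3)MR² = (2/3)(2.66)(0.05)² = 0.0044333 kg m²; axis through the centre, so I = 0.0044333 kg m².
Total I = 1.1587 + 0.75687 + 0.0044333 = 1.92 kg m².

1.92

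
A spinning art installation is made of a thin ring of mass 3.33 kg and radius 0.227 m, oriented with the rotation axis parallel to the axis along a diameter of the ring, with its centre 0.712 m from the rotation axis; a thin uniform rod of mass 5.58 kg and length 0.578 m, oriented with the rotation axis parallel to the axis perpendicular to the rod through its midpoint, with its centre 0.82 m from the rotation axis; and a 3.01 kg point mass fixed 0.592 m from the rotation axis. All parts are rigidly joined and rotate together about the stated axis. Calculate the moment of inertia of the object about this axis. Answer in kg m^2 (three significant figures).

Thin ring: I_cm = (1/2)MR² = (1/2)(3.33)(0.227)² = 0.085796 kg m^2; centre at d = 0.712 m, so the parallel axis theorem gives I = 0.085796 + (3.33)(0.712)² = 1.7739 kg m^2.
Thin rod: I_cm = (1/12)ML² = (1/12)(5.58)(0.578)² = 0.15535 kg m^2; centre at d = 0.82 m, so the parallel axis theorem gives I = 0.15535 + (5.58)(0.82)² = 3.9073 kg m^2.
Point mass: I_cm = 0; centre at d = 0.592 m, so the parallel axis theorem gives I = 0 + (3.01)(0.592)² = 1.0549 kg m^2.
Total I = 1.7739 + 3.9073 + 1.0549 = 6.7362 kg m^2.

6.74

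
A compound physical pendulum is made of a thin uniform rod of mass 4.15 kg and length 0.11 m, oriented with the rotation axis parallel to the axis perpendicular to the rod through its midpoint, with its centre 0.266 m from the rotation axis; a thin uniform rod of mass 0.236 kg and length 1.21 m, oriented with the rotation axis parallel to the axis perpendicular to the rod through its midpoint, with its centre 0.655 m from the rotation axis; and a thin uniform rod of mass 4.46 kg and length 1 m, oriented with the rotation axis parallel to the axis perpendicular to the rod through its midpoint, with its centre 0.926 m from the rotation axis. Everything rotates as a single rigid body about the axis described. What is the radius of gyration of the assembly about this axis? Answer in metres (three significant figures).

0.723

Thin rod: I_cm = (1/12)ML² = (1/12)(4.15)(0.11)² = 0.0041846 kg·m²; centre at d = 0.266 m, so the parallel axis theorem gives I = 0.0041846 + (4.15)(0.266)² = 0.29782 kg·m².
Thin rod: I_cm = (1/12)ML² = (1/12)(0.236)(1.21)² = 0.028794 kg·m²; centre at d = 0.655 m, so the parallel axis theorem gives I = 0.028794 + (0.236)(0.655)² = 0.13004 kg·m².
Thin rod: I_cm = (1/12)ML² = (1/12)(4.46)(1)² = 0.37167 kg·m²; centre at d = 0.926 m, so the parallel axis theorem gives I = 0.37167 + (4.46)(0.926)² = 4.196 kg·m².
Total I = 4.6239 kg·m²; total mass M = 8.846 kg.
k = √(I/M) = √(4.6239/8.846) = 0.72299 m.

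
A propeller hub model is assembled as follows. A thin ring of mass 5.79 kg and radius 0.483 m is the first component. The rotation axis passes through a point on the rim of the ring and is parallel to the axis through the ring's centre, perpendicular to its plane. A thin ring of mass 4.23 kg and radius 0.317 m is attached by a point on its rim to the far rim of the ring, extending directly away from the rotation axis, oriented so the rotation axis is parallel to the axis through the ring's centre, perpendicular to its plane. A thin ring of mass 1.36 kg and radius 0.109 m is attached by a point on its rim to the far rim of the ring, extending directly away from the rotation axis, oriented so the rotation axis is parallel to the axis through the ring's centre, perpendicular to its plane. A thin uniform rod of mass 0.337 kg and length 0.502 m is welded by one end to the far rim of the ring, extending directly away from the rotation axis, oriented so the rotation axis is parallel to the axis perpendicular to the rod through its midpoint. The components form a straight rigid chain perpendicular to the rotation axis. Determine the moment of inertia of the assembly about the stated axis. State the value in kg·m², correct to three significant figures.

Thin ring: I_cm = MR² = (5.79)(0.483)² = 1.3507 kg·m²; centre at d = 0.483 m, so the parallel axis theorem gives I = 1.3507 + (5.79)(0.483)² = 2.7015 kg·m².
Thin ring: I_cm = MR² = (4.23)(0.317)² = 0.42507 kg·m²; centre at d = 0.483 + 0.483 + 0.317 = 1.283 m, so the parallel axis theorem gives I = 0.42507 + (4.23)(1.283)² = 7.388 kg·m².
Thin ring: I_cm = MR² = (1.36)(0.109)² = 0.016158 kg·m²; centre at d = 0.483 + 0.483 + 0.317 + 0.317 + 0.109 = 1.709 m, so the parallel axis theorem gives I = 0.016158 + (1.36)(1.709)² = 3.9883 kg·m².
Thin rod: I_cm = (1/12)ML² = (1/12)(0.337)(0.502)² = 0.0070771 kg·m²; centre at d = 0.483 + 0.483 + 0.317 + 0.317 + 0.109 + 0.109 + 0.251 = 2.069 m, so the parallel axis theorem gives I = 0.0070771 + (0.337)(2.069)² = 1.4497 kg·m².
Total I = 2.7015 + 7.388 + 3.9883 + 1.4497 = 15.527 kg·m².

15.5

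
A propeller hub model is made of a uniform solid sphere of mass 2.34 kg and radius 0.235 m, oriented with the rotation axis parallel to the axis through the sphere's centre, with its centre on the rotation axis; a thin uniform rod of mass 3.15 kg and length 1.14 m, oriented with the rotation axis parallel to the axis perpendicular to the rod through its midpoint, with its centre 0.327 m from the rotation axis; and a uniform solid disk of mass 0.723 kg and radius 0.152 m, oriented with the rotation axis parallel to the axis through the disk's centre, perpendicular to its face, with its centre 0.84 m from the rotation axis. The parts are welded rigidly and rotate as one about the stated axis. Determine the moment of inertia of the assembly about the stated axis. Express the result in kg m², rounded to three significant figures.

Solid sphere: I_cm = (2/5)MR² = (2/5)(2.34)(0.235)² = 0.051691 kg m²; axis through the centre, so I = 0.051691 kg m².
Thin rod: I_cm = (1/12)ML² = (1/12)(3.15)(1.14)² = 0.34114 kg m²; centre at d = 0.327 m, so the parallel axis theorem gives I = 0.34114 + (3.15)(0.327)² = 0.67797 kg m².
Solid disk: I_cm = (1/2)MR² = (1/2)(0.723)(0.152)² = 0.0083521 kg m²; centre at d = 0.84 m, so the parallel axis theorem gives I = 0.0083521 + (0.723)(0.84)² = 0.5185 kg m².
Total I = 0.051691 + 0.67797 + 0.5185 = 1.2482 kg m².

1.25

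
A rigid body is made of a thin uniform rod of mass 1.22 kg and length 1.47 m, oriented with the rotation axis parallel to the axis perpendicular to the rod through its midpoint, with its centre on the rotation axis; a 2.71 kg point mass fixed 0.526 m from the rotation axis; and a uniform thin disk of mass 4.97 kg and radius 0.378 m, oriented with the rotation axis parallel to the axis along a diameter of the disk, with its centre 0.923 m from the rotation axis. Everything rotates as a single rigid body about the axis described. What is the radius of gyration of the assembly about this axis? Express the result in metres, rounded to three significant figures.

0.778

Thin rod: I_cm = (1/12)ML² = (1/12)(1.22)(1.47)² = 0.21969 kg·m²; axis through the centre, so I = 0.21969 kg·m².
Point mass: I_cm = 0; centre at d = 0.526 m, so the parallel axis theorem gives I = 0 + (2.71)(0.526)² = 0.74979 kg·m².
Thin disk: I_cm = (1/4)MR² = (1/4)(4.97)(0.378)² = 0.17753 kg·m²; centre at d = 0.923 m, so the parallel axis theorem gives I = 0.17753 + (4.97)(0.923)² = 4.4116 kg·m².
Total I = 5.3811 kg·m²; total mass M = 8.9 kg.
k = √(I/M) = √(5.3811/8.9) = 0.77757 m.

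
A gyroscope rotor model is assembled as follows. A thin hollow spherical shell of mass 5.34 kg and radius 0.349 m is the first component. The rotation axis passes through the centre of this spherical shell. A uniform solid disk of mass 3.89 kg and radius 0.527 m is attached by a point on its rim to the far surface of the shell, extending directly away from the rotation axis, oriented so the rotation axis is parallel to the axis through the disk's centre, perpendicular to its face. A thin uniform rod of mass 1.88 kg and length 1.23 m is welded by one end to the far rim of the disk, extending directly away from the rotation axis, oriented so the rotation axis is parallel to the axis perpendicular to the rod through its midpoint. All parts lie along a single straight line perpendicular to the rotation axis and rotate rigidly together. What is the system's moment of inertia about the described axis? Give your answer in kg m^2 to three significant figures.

11.9

Spherical shell: I_cm = (2/3)MR² = (2/3)(5.34)(0.349)² = 0.43361 kg m^2; axis through the centre, so I = 0.43361 kg m^2.
Solid disk: I_cm = (1/2)MR² = (1/2)(3.89)(0.527)² = 0.54018 kg m^2; centre at d = 0.349 + 0.527 = 0.876 m, so I = I_cm + Md² gives I = 0.54018 + (3.89)(0.876)² = 3.5253 kg m^2.
Thin rod: I_cm = (1/12)ML² = (1/12)(1.88)(1.23)² = 0.23702 kg m^2; centre at d = 0.349 + 0.527 + 0.527 + 0.615 = 2.018 m, so I = I_cm + Md² gives I = 0.23702 + (1.88)(2.018)² = 7.893 kg m^2.
Total I = 0.43361 + 3.5253 + 7.893 = 11.852 kg m^2.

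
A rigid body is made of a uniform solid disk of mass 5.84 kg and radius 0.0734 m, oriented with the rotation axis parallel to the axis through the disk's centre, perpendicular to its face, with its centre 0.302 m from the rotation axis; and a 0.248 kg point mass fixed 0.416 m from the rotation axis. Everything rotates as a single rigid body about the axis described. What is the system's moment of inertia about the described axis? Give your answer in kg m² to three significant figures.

0.591

Solid disk: I_cm = (1/2)MR² = (1/2)(5.84)(0.0734)² = 0.015732 kg m²; centre at d = 0.302 m, so I = I_cm + Md² gives I = 0.015732 + (5.84)(0.302)² = 0.54836 kg m².
Point mass: I_cm = 0; centre at d = 0.416 m, so I = I_cm + Md² gives I = 0 + (0.248)(0.416)² = 0.042918 kg m².
Total I = 0.54836 + 0.042918 = 0.59128 kg m².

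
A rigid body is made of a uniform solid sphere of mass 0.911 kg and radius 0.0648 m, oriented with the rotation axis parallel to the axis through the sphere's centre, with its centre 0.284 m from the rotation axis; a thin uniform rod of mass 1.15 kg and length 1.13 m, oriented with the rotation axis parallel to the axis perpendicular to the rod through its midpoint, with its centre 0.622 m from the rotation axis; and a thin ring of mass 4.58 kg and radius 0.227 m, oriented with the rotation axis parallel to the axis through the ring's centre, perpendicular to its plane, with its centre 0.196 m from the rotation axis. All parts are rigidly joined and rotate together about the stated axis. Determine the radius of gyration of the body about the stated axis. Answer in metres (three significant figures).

Solid sphere: I_cm = (2/5)MR² = (2/5)(0.911)(0.0648)² = 0.0015301 kg·m²; centre at d = 0.284 m, so I = I_cm + Md² gives I = 0.0015301 + (0.911)(0.284)² = 0.075008 kg·m².
Thin rod: I_cm = (1/12)ML² = (1/12)(1.15)(1.13)² = 0.12237 kg·m²; centre at d = 0.622 m, so I = I_cm + Md² gives I = 0.12237 + (1.15)(0.622)² = 0.56729 kg·m².
Thin ring: I_cm = MR² = (4.58)(0.227)² = 0.236 kg·m²; centre at d = 0.196 m, so I = I_cm + Md² gives I = 0.236 + (4.58)(0.196)² = 0.41195 kg·m².
Total I = 1.0542 kg·m²; total mass M = 6.641 kg.
k = √(I/M) = √(1.0542/6.641) = 0.39843 m.

0.398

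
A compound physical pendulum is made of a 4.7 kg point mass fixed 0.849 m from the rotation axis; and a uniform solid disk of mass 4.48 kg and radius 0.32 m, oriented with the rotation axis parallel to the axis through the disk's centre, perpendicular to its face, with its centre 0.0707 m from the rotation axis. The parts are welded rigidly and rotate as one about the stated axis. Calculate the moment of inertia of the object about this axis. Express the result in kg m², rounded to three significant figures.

Point mass: I_cm = 0; centre at d = 0.849 m, so I = I_cm + Md² gives I = 0 + (4.7)(0.849)² = 3.3878 kg m².
Solid disk: I_cm = (1/2)MR² = (1/2)(4.48)(0.32)² = 0.22938 kg m²; centre at d = 0.0707 m, so I = I_cm + Md² gives I = 0.22938 + (4.48)(0.0707)² = 0.25177 kg m².
Total I = 3.3878 + 0.25177 = 3.6395 kg m².

3.64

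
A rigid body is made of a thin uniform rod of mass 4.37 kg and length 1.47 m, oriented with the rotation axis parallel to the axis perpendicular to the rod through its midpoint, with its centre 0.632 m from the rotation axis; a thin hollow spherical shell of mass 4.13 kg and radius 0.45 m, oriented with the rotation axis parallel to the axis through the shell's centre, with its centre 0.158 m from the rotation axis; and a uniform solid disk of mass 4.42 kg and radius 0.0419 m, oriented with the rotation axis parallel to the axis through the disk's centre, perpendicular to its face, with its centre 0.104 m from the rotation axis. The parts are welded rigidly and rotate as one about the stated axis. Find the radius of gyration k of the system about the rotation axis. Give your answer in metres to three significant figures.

0.501

Thin rod: I_cm = (1/12)ML² = (1/12)(4.37)(1.47)² = 0.78693 kg·m²; centre at d = 0.632 m, so I = I_cm + Md² gives I = 0.78693 + (4.37)(0.632)² = 2.5324 kg·m².
Spherical shell: I_cm = (2/3)MR² = (2/3)(4.13)(0.45)² = 0.55755 kg·m²; centre at d = 0.158 m, so I = I_cm + Md² gives I = 0.55755 + (4.13)(0.158)² = 0.66065 kg·m².
Solid disk: I_cm = (1/2)MR² = (1/2)(4.42)(0.0419)² = 0.0038799 kg·m²; centre at d = 0.104 m, so I = I_cm + Md² gives I = 0.0038799 + (4.42)(0.104)² = 0.051687 kg·m².
Total I = 3.2447 kg·m²; total mass M = 12.92 kg.
k = √(I/M) = √(3.2447/12.92) = 0.50114 m.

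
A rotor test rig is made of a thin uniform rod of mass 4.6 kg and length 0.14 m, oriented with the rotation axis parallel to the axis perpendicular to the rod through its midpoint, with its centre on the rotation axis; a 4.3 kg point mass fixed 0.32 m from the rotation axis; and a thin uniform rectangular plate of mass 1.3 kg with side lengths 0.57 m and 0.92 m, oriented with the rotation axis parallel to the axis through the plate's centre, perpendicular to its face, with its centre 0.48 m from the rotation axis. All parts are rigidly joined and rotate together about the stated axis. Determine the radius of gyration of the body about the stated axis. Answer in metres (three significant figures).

Thin rod: I_cm = (1/12)ML² = (1/12)(4.6)(0.14)² = 0.0075133 kg m^2; axis through the centre, so I = 0.0075133 kg m^2.
Point mass: I_cm = 0; centre at d = 0.32 m, so the parallel axis theorem gives I = 0 + (4.3)(0.32)² = 0.44032 kg m^2.
Rectangular plate: I_cm = (1/12)M(a²+b²) = (1/12)(1.3)[(0.57)² + (0.92)²] = 0.12689 kg m^2; centre at d = 0.48 m, so the parallel axis theorem gives I = 0.12689 + (1.3)(0.48)² = 0.42641 kg m^2.
Total I = 0.87424 kg m^2; total mass M = 10.2 kg.
k = √(I/M) = √(0.87424/10.2) = 0.29276 m.

0.293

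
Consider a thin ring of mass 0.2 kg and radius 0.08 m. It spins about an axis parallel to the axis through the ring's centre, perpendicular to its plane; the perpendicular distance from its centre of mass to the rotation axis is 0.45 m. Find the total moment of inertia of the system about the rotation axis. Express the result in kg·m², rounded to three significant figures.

0.0418

I_cm = MR² = (0.2)(0.08)² = 0.00128 kg·m²; centre at d = 0.45 m, so I = I_cm + Md² gives I = 0.00128 + (0.2)(0.45)² = 0.04178 kg·m².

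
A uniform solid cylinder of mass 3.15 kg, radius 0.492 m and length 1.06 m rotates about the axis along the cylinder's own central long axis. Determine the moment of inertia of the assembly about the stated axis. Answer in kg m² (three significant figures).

0.381

I_cm = (1/2)MR² = (1/2)(3.15)(0.492)² = 0.38125 kg m²; axis through the centre, so I = 0.38125 kg m².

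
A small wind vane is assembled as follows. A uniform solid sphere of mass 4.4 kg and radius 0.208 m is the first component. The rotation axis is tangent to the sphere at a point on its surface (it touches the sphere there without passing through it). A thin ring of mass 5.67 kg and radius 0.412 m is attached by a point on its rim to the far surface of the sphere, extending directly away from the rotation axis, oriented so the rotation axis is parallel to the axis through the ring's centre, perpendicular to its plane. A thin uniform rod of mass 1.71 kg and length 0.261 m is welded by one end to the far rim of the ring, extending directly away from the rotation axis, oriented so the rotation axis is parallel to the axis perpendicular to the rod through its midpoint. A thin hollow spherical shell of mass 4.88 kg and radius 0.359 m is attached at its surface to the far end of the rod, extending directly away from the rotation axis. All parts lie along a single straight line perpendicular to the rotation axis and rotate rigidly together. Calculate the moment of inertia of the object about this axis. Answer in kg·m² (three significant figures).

Solid sphere: I_cm = (2/5)MR² = (2/5)(4.4)(0.208)² = 0.076145 kg·m²; centre at d = 0.208 m, so I = I_cm + Md² gives I = 0.076145 + (4.4)(0.208)² = 0.26651 kg·m².
Thin ring: I_cm = MR² = (5.67)(0.412)² = 0.96245 kg·m²; centre at d = 0.208 + 0.208 + 0.412 = 0.828 m, so I = I_cm + Md² gives I = 0.96245 + (5.67)(0.828)² = 4.8497 kg·m².
Thin rod: I_cm = (1/12)ML² = (1/12)(1.71)(0.261)² = 0.0097072 kg·m²; centre at d = 0.208 + 0.208 + 0.412 + 0.412 + 0.1305 = 1.3705 m, so I = I_cm + Md² gives I = 0.0097072 + (1.71)(1.3705)² = 3.2215 kg·m².
Spherical shell: I_cm = (2/3)MR² = (2/3)(4.88)(0.359)² = 0.41929 kg·m²; centre at d = 0.208 + 0.208 + 0.412 + 0.412 + 0.1305 + 0.1305 + 0.359 = 1.86 m, so I = I_cm + Md² gives I = 0.41929 + (4.88)(1.86)² = 17.302 kg·m².
Total I = 0.26651 + 4.8497 + 3.2215 + 17.302 = 25.64 kg·m².

25.6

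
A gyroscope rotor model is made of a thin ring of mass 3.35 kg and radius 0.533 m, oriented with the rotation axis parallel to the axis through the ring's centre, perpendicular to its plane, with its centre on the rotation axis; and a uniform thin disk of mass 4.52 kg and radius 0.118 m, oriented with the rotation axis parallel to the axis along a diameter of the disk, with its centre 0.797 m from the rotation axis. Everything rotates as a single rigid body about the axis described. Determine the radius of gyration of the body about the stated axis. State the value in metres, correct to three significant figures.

0.698

Thin ring: I_cm = MR² = (3.35)(0.533)² = 0.9517 kg m^2; axis through the centre, so I = 0.9517 kg m^2.
Thin disk: I_cm = (1/4)MR² = (1/4)(4.52)(0.118)² = 0.015734 kg m^2; centre at d = 0.797 m, so the parallel axis theorem gives I = 0.015734 + (4.52)(0.797)² = 2.8869 kg m^2.
Total I = 3.8386 kg m^2; total mass M = 7.87 kg.
k = √(I/M) = √(3.8386/7.87) = 0.69839 m.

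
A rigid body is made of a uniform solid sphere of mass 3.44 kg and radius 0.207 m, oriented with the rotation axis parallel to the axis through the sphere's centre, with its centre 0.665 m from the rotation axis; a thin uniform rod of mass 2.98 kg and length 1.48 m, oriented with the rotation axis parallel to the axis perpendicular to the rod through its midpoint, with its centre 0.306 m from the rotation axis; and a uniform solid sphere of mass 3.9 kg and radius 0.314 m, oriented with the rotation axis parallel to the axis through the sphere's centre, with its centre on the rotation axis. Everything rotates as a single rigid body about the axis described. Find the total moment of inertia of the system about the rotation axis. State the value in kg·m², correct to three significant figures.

Solid sphere: I_cm = (2/5)MR² = (2/5)(3.44)(0.207)² = 0.05896 kg·m²; centre at d = 0.665 m, so the parallel axis theorem gives I = 0.05896 + (3.44)(0.665)² = 1.5802 kg·m².
Thin rod: I_cm = (1/12)ML² = (1/12)(2.98)(1.48)² = 0.54395 kg·m²; centre at d = 0.306 m, so the parallel axis theorem gives I = 0.54395 + (2.98)(0.306)² = 0.82298 kg·m².
Solid sphere: I_cm = (2/5)MR² = (2/5)(3.9)(0.314)² = 0.15381 kg·m²; axis through the centre, so I = 0.15381 kg·m².
Total I = 1.5802 + 0.82298 + 0.15381 = 2.557 kg·m².

2.56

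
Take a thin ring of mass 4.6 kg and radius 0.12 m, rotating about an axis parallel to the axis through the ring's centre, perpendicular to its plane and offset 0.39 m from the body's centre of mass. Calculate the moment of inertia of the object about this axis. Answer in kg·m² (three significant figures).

0.766

I_cm = MR² = (4.6)(0.12)² = 0.06624 kg·m²; centre at d = 0.39 m, so the parallel axis theorem gives I = 0.06624 + (4.6)(0.39)² = 0.7659 kg·m².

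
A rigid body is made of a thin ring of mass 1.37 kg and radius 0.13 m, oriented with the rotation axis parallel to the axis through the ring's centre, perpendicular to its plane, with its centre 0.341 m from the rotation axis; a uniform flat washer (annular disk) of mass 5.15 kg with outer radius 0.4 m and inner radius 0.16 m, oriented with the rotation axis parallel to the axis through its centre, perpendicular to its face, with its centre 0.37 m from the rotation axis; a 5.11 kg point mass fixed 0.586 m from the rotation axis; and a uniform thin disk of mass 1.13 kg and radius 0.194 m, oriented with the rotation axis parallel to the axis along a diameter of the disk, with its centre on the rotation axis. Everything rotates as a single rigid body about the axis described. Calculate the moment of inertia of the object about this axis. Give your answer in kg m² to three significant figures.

Thin ring: I_cm = MR² = (1.37)(0.13)² = 0.023153 kg m²; centre at d = 0.341 m, so I = I_cm + Md² gives I = 0.023153 + (1.37)(0.341)² = 0.18246 kg m².
Annular disk: I_cm = (1/2)M(R²+r²) = (1/2)(5.15)[(0.4)² + (0.16)²] = 0.47792 kg m²; centre at d = 0.37 m, so I = I_cm + Md² gives I = 0.47792 + (5.15)(0.37)² = 1.183 kg m².
Point mass: I_cm = 0; centre at d = 0.586 m, so I = I_cm + Md² gives I = 0 + (5.11)(0.586)² = 1.7548 kg m².
Thin disk: I_cm = (1/4)MR² = (1/4)(1.13)(0.194)² = 0.010632 kg m²; axis through the centre, so I = 0.010632 kg m².
Total I = 0.18246 + 1.183 + 1.7548 + 0.010632 = 3.1308 kg m².

3.13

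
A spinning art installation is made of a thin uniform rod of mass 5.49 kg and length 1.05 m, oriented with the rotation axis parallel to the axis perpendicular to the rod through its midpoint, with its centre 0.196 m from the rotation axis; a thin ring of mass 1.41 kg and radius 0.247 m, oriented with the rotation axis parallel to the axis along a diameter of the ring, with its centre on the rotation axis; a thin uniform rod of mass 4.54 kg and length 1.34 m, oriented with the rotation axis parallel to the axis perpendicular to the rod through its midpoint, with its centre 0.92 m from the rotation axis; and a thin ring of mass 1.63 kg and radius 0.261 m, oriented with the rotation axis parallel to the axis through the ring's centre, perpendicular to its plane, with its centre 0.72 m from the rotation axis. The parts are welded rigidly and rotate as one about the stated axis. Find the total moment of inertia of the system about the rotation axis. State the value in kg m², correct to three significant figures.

Thin rod: I_cm = (1/12)ML² = (1/12)(5.49)(1.05)² = 0.50439 kg m²; centre at d = 0.196 m, so I = I_cm + Md² gives I = 0.50439 + (5.49)(0.196)² = 0.7153 kg m².
Thin ring: I_cm = (1/2)MR² = (1/2)(1.41)(0.247)² = 0.043011 kg m²; axis through the centre, so I = 0.043011 kg m².
Thin rod: I_cm = (1/12)ML² = (1/12)(4.54)(1.34)² = 0.67934 kg m²; centre at d = 0.92 m, so I = I_cm + Md² gives I = 0.67934 + (4.54)(0.92)² = 4.522 kg m².
Thin ring: I_cm = MR² = (1.63)(0.261)² = 0.11104 kg m²; centre at d = 0.72 m, so I = I_cm + Md² gives I = 0.11104 + (1.63)(0.72)² = 0.95603 kg m².
Total I = 0.7153 + 0.043011 + 4.522 + 0.95603 = 6.2363 kg m².

6.24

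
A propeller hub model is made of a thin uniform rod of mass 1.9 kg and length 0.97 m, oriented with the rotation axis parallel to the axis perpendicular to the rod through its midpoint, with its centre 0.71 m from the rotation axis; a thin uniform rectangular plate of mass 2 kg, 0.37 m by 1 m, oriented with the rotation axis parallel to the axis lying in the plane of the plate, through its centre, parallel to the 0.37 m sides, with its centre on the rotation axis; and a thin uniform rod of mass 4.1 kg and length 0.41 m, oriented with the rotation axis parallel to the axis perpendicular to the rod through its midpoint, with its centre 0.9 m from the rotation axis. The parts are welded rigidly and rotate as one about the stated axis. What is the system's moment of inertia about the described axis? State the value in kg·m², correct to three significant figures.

4.65

Thin rod: I_cm = (1/12)ML² = (1/12)(1.9)(0.97)² = 0.14898 kg·m²; centre at d = 0.71 m, so the parallel axis theorem gives I = 0.14898 + (1.9)(0.71)² = 1.1068 kg·m².
Rectangular plate: I_cm = (1/12)Mb² = (1/12)(2)(1)² = 0.16667 kg·m²; axis through the centre, so I = 0.16667 kg·m².
Thin rod: I_cm = (1/12)ML² = (1/12)(4.1)(0.41)² = 0.057434 kg·m²; centre at d = 0.9 m, so the parallel axis theorem gives I = 0.057434 + (4.1)(0.9)² = 3.3784 kg·m².
Total I = 1.1068 + 0.16667 + 3.3784 = 4.6519 kg·m².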